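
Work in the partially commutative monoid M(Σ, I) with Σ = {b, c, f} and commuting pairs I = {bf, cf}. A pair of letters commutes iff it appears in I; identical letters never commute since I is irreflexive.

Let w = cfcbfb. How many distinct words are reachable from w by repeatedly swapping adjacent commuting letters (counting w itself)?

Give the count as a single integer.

drop 0:c onto floor
drop 1:f onto floor
drop 2:c onto {0:c}
drop 3:b onto {2:c}
drop 4:f onto {1:f}
drop 5:b onto {3:b}
ground layer = {0:c, 1:f}
drop-orders for the pieces not yet dropped (sum over which currently-grounded one goes next):
  1 to go: {4} 1  {5} 1
  2 to go: {1,4} 1  {3,5} 1  {4,5} 2
  3 to go: {1,4,5} 3  {2,3,5} 1  {3,4,5} 3
  4 to go: {0,2,3,5} 1  {1,3,4,5} 6  {2,3,4,5} 4
  if 0:c drops first: 10 orders
  if 1:f drops first: 5 orders
heap linearizations: 15

15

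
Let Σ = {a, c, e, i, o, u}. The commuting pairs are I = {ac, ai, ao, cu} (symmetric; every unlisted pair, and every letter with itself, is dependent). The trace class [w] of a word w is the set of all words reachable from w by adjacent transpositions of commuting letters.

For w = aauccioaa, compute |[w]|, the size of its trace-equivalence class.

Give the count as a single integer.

drop 0:a onto floor
drop 1:a onto {0:a}
drop 2:u onto {1:a}
drop 3:c onto floor
drop 4:c onto {3:c}
drop 5:i onto {2:u, 4:c}
drop 6:o onto {5:i}
drop 7:a onto {2:u}
drop 8:a onto {7:a}
ground layer = {0:a, 3:c}
drop-orders for the pieces not yet dropped (sum over which currently-grounded one goes next):
  1 to go: {6} 1  {8} 1
  2 to go: {5,6} 1  {6,8} 2  {7,8} 1
  3 to go: {4,5,6} 1  {5,6,8} 3  {6,7,8} 3
  4 to go: {3,4,5,6} 1  {4,5,6,8} 4  {5,6,7,8} 6
  5 to go: {2,5,6,7,8} 6  {3,4,5,6,8} 5  {4,5,6,7,8} 10
  6 to go: {1,2,5,6,7,8} 6  {2,4,5,6,7,8} 16  {3,4,5,6,7,8} 15
  7 to go: {0,1,2,5,6,7,8} 6  {1,2,4,5,6,7,8} 22  {2,3,4,5,6,7,8} 31
  if 0:a drops first: 53 orders
  if 3:c drops first: 28 orders
heap linearizations: 81

81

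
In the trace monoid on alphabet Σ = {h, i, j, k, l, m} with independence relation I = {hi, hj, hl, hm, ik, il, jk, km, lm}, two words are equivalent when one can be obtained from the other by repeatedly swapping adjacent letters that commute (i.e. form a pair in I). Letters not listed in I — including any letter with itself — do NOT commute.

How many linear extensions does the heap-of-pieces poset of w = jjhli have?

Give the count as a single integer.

#0=j has no predecessor
#1=j depends on [0:j]
#2=h has no predecessor
#3=l depends on [1:j]
#4=i depends on [1:j]
sources: [0:j, 2:h]
N(rest) = Σ N(rest − s) over sources s of rest; N(one piece) = 1:
  size 1 → [2]=1  [3]=1  [4]=1
  size 2 → [2,3]=2  [2,4]=2  [3,4]=2
  size 3 → [1,3,4]=2  [2,3,4]=6
  first=0(j) contributes 8
  first=2(h) contributes 2
|[w]| = 10

10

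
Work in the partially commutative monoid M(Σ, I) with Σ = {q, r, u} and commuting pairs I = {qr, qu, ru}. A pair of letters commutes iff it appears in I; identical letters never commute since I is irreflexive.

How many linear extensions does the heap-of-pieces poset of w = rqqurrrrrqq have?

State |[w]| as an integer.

drop 0:r onto floor
drop 1:q onto floor
drop 2:q onto {1:q}
drop 3:u onto floor
drop 4:r onto {0:r}
drop 5:r onto {4:r}
drop 6:r onto {5:r}
drop 7:r onto {6:r}
drop 8:r onto {7:r}
drop 9:q onto {2:q}
drop 10:q onto {9:q}
ground layer = {0:r, 1:q, 3:u}
drop-orders for the pieces not yet dropped (sum over which currently-grounded one goes next):
  1 to go: {3} 1  {8} 1  {10} 1
  2 to go: {3,8} 2  {3,10} 2  {7,8} 1  {8,10} 2  {9,10} 1
  3 to go: {2,9,10} 1  {3,7,8} 3  {3,8,10} 6  {3,9,10} 3  {6,7,8} 1  {7,8,10} 3  {8,9,10} 3
  4 to go: {1,2,9,10} 1  {2,3,9,10} 4  {2,8,9,10} 4  {3,6,7,8} 4  {3,7,8,10} 12  {3,8,9,10} 12  {5,6,7,8} 1  {6,7,8,10} 4  {7,8,9,10} 6
  5 to go: {1,2,3,9,10} 5  {1,2,8,9,10} 5  {2,3,8,9,10} 20  {2,7,8,9,10} 10  {3,5,6,7,8} 5  {3,6,7,8,10} 20  {3,7,8,9,10} 30  {4,5,6,7,8} 1  {5,6,7,8,10} 5  {6,7,8,9,10} 10
  6 to go: {0,4,5,6,7,8} 1  {1,2,3,8,9,10} 30  {1,2,7,8,9,10} 15  {2,3,7,8,9,10} 60  {2,6,7,8,9,10} 20  {3,4,5,6,7,8} 6  {3,5,6,7,8,10} 30  {3,6,7,8,9,10} 60  {4,5,6,7,8,10} 6  {5,6,7,8,9,10} 15
  7 to go: {0,3,4,5,6,7,8} 7  {0,4,5,6,7,8,10} 7  {1,2,3,7,8,9,10} 105  {1,2,6,7,8,9,10} 35  {2,3,6,7,8,9,10} 140  {2,5,6,7,8,9,10} 35  {3,4,5,6,7,8,10} 42  {3,5,6,7,8,9,10} 105  {4,5,6,7,8,9,10} 21
  8 to go: {0,3,4,5,6,7,8,10} 56  {0,4,5,6,7,8,9,10} 28  {1,2,3,6,7,8,9,10} 280  {1,2,5,6,7,8,9,10} 70  {2,3,5,6,7,8,9,10} 280  {2,4,5,6,7,8,9,10} 56  {3,4,5,6,7,8,9,10} 168
  9 to go: {0,2,4,5,6,7,8,9,10} 84  {0,3,4,5,6,7,8,9,10} 252  {1,2,3,5,6,7,8,9,10} 630  {1,2,4,5,6,7,8,9,10} 126  {2,3,4,5,6,7,8,9,10} 504
  if 0:r drops first: 1260 orders
  if 1:q drops first: 840 orders
  if 3:u drops first: 210 orders
heap linearizations: 2310

2310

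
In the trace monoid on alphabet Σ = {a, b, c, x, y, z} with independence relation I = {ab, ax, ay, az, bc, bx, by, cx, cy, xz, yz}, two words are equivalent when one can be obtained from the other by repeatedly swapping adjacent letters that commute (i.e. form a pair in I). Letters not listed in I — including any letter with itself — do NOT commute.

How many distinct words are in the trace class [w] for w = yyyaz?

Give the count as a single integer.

drop 0:y onto floor
drop 1:y onto {0:y}
drop 2:y onto {1:y}
drop 3:a onto floor
drop 4:z onto floor
ground layer = {0:y, 3:a, 4:z}
drop-orders for the pieces not yet dropped (sum over which currently-grounded one goes next):
  1 to go: {2} 1  {3} 1  {4} 1
  2 to go: {1,2} 1  {2,3} 2  {2,4} 2  {3,4} 2
  3 to go: {0,1,2} 1  {1,2,3} 3  {1,2,4} 3  {2,3,4} 6
  if 0:y drops first: 12 orders
  if 3:a drops first: 4 orders
  if 4:z drops first: 4 orders
heap linearizations: 20

20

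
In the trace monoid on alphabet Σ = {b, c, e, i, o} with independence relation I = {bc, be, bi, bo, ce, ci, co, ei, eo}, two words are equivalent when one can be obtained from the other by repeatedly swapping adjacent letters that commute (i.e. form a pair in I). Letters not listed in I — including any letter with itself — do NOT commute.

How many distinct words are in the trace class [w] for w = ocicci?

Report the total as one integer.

20

0(o) covers ∅
1(c) covers ∅
2(i) covers 0:o
3(c) covers 1:c
4(c) covers 3:c
5(i) covers 2:i
floor of heap: 0:o, 1:c
completions by unplaced set U, small U first (add the entries for U minus each lowest piece of U):
  |U|=1: {4}:1  {5}:1
  |U|=2: {2,5}:1  {3,4}:1  {4,5}:2
  |U|=3: {0,2,5}:1  {1,3,4}:1  {2,4,5}:3  {3,4,5}:3
  |U|=4: {0,2,4,5}:4  {1,3,4,5}:4  {2,3,4,5}:6
  start at 0(o): 10
  start at 1(c): 10
sum over floor = 20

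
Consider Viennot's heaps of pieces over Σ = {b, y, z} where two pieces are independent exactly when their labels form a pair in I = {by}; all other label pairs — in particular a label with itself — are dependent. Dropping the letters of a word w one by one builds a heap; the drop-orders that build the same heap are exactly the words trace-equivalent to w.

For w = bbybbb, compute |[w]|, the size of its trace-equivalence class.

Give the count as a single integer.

0(b) covers ∅
1(b) covers 0:b
2(y) covers ∅
3(b) covers 1:b
4(b) covers 3:b
5(b) covers 4:b
floor of heap: 0:b, 2:y
completions by unplaced set U, small U first (add the entries for U minus each lowest piece of U):
  |U|=1: {2}:1  {5}:1
  |U|=2: {2,5}:2  {4,5}:1
  |U|=3: {2,4,5}:3  {3,4,5}:1
  |U|=4: {1,3,4,5}:1  {2,3,4,5}:4
  start at 0(b): 5
  start at 2(y): 1
sum over floor = 6

6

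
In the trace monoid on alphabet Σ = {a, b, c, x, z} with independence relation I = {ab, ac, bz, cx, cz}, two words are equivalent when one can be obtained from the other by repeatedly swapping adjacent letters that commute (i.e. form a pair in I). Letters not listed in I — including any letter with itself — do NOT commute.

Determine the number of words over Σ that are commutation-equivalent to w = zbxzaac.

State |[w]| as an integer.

11

#0=z has no predecessor
#1=b has no predecessor
#2=x depends on [0:z, 1:b]
#3=z depends on [2:x]
#4=a depends on [3:z]
#5=a depends on [4:a]
#6=c depends on [1:b]
sources: [0:z, 1:b]
N(rest) = Σ N(rest − s) over sources s of rest; N(one piece) = 1:
  size 1 → [5]=1  [6]=1
  size 2 → [4,5]=1  [5,6]=2
  size 3 → [3,4,5]=1  [4,5,6]=3
  size 4 → [2,3,4,5]=1  [3,4,5,6]=4
  size 5 → [0,2,3,4,5]=1  [2,3,4,5,6]=5
  first=0(z) contributes 5
  first=1(b) contributes 6
|[w]| = 11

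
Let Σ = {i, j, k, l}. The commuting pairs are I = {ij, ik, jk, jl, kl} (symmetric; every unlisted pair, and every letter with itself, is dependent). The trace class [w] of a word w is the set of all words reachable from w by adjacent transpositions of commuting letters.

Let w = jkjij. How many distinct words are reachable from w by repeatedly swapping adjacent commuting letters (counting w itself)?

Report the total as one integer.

20

0(j) covers ∅
1(k) covers ∅
2(j) covers 0:j
3(i) covers ∅
4(j) covers 2:j
floor of heap: 0:j, 1:k, 3:i
completions by unplaced set U, small U first (add the entries for U minus each lowest piece of U):
  |U|=1: {1}:1  {3}:1  {4}:1
  |U|=2: {1,3}:2  {1,4}:2  {2,4}:1  {3,4}:2
  |U|=3: {0,2,4}:1  {1,2,4}:3  {1,3,4}:6  {2,3,4}:3
  start at 0(j): 12
  start at 1(k): 4
  start at 3(i): 4
sum over floor = 20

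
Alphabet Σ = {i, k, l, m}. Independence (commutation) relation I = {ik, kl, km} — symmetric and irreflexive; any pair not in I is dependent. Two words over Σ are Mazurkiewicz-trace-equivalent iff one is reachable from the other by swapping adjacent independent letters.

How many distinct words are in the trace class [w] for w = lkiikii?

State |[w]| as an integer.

#0=l has no predecessor
#1=k has no predecessor
#2=i depends on [0:l]
#3=i depends on [2:i]
#4=k depends on [1:k]
#5=i depends on [3:i]
#6=i depends on [5:i]
sources: [0:l, 1:k]
N(rest) = Σ N(rest − s) over sources s of rest; N(one piece) = 1:
  size 1 → [4]=1  [6]=1
  size 2 → [1,4]=1  [4,6]=2  [5,6]=1
  size 3 → [1,4,6]=3  [3,5,6]=1  [4,5,6]=3
  size 4 → [1,4,5,6]=6  [2,3,5,6]=1  [3,4,5,6]=4
  size 5 → [0,2,3,5,6]=1  [1,3,4,5,6]=10  [2,3,4,5,6]=5
  first=0(l) contributes 15
  first=1(k) contributes 6
|[w]| = 21

21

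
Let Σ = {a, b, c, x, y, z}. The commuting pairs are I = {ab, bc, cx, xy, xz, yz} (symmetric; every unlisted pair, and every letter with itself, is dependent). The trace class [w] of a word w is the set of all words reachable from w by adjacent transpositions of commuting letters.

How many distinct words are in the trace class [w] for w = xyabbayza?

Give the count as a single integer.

0(x) covers ∅
1(y) covers ∅
2(a) covers 0:x, 1:y
3(b) covers 0:x, 1:y
4(b) covers 3:b
5(a) covers 2:a
6(y) covers 4:b, 5:a
7(z) covers 4:b, 5:a
8(a) covers 6:y, 7:z
floor of heap: 0:x, 1:y
completions by unplaced set U, small U first (add the entries for U minus each lowest piece of U):
  |U|=1: {8}:1
  |U|=2: {6,8}:1  {7,8}:1
  |U|=3: {6,7,8}:2
  |U|=4: {4,6,7,8}:2  {5,6,7,8}:2
  |U|=5: {2,5,6,7,8}:2  {3,4,6,7,8}:2  {4,5,6,7,8}:4
  |U|=6: {2,4,5,6,7,8}:6  {3,4,5,6,7,8}:6
  |U|=7: {2,3,4,5,6,7,8}:12
  start at 0(x): 12
  start at 1(y): 12
sum over floor = 24

24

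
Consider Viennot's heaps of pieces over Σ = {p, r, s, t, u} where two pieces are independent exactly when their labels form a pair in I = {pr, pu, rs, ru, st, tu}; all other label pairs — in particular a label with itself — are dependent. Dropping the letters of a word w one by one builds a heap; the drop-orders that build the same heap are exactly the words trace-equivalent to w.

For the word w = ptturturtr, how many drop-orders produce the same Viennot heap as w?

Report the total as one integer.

piece 0:p — minimal
piece 1:t rests on {0:p}
piece 2:t rests on {1:t}
piece 3:u — minimal
piece 4:r rests on {2:t}
piece 5:t rests on {4:r}
piece 6:u rests on {3:u}
piece 7:r rests on {5:t}
piece 8:t rests on {7:r}
piece 9:r rests on {8:t}
minimal pieces: {0:p, 3:u}
ways to finish when only these pieces remain (= sum over removing one remaining piece with nothing left below it):
  1 left: {6}→1  {9}→1
  2 left: {3,6}→1  {6,9}→2  {8,9}→1
  3 left: {3,6,9}→3  {6,8,9}→3  {7,8,9}→1
  4 left: {3,6,8,9}→6  {5,7,8,9}→1  {6,7,8,9}→4
  5 left: {3,6,7,8,9}→10  {4,5,7,8,9}→1  {5,6,7,8,9}→5
  6 left: {2,4,5,7,8,9}→1  {3,5,6,7,8,9}→15  {4,5,6,7,8,9}→6
  7 left: {1,2,4,5,7,8,9}→1  {2,4,5,6,7,8,9}→7  {3,4,5,6,7,8,9}→21
  8 left: {0,1,2,4,5,7,8,9}→1  {1,2,4,5,6,7,8,9}→8  {2,3,4,5,6,7,8,9}→28
  placing 0:p first → 36 extensions
  placing 3:u first → 9 extensions
total linear extensions = 45

45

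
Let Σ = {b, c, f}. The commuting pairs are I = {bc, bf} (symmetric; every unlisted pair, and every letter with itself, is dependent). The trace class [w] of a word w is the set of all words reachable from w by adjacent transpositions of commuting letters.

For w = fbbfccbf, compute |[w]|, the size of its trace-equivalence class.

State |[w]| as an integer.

piece 0:f — minimal
piece 1:b — minimal
piece 2:b rests on {1:b}
piece 3:f rests on {0:f}
piece 4:c rests on {3:f}
piece 5:c rests on {4:c}
piece 6:b rests on {2:b}
piece 7:f rests on {5:c}
minimal pieces: {0:f, 1:b}
ways to finish when only these pieces remain (= sum over removing one remaining piece with nothing left below it):
  1 left: {6}→1  {7}→1
  2 left: {2,6}→1  {5,7}→1  {6,7}→2
  3 left: {1,2,6}→1  {2,6,7}→3  {4,5,7}→1  {5,6,7}→3
  4 left: {1,2,6,7}→4  {2,5,6,7}→6  {3,4,5,7}→1  {4,5,6,7}→4
  5 left: {0,3,4,5,7}→1  {1,2,5,6,7}→10  {2,4,5,6,7}→10  {3,4,5,6,7}→5
  6 left: {0,3,4,5,6,7}→6  {1,2,4,5,6,7}→20  {2,3,4,5,6,7}→15
  placing 0:f first → 35 extensions
  placing 1:b first → 21 extensions
total linear extensions = 56

56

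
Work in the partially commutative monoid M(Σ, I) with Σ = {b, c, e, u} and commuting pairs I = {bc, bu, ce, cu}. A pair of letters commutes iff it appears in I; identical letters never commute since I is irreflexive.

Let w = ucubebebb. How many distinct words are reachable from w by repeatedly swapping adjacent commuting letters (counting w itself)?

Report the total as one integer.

piece 0:u — minimal
piece 1:c — minimal
piece 2:u rests on {0:u}
piece 3:b — minimal
piece 4:e rests on {2:u, 3:b}
piece 5:b rests on {4:e}
piece 6:e rests on {5:b}
piece 7:b rests on {6:e}
piece 8:b rests on {7:b}
minimal pieces: {0:u, 1:c, 3:b}
ways to finish when only these pieces remain (= sum over removing one remaining piece with nothing left below it):
  1 left: {1}→1  {8}→1
  2 left: {1,8}→2  {7,8}→1
  3 left: {1,7,8}→3  {6,7,8}→1
  4 left: {1,6,7,8}→4  {5,6,7,8}→1
  5 left: {1,5,6,7,8}→5  {4,5,6,7,8}→1
  6 left: {1,4,5,6,7,8}→6  {2,4,5,6,7,8}→1  {3,4,5,6,7,8}→1
  7 left: {0,2,4,5,6,7,8}→1  {1,2,4,5,6,7,8}→7  {1,3,4,5,6,7,8}→7  {2,3,4,5,6,7,8}→2
  placing 0:u first → 16 extensions
  placing 1:c first → 3 extensions
  placing 3:b first → 8 extensions
total linear extensions = 27

27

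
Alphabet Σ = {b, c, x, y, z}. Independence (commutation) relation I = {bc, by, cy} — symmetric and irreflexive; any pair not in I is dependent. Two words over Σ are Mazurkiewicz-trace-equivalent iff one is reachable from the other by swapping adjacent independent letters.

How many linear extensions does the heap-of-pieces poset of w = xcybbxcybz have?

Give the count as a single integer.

72

0(x) covers ∅
1(c) covers 0:x
2(y) covers 0:x
3(b) covers 0:x
4(b) covers 3:b
5(x) covers 1:c, 2:y, 4:b
6(c) covers 5:x
7(y) covers 5:x
8(b) covers 5:x
9(z) covers 6:c, 7:y, 8:b
floor of heap: 0:x
completions by unplaced set U, small U first (add the entries for U minus each lowest piece of U):
  |U|=1: {9}:1
  |U|=2: {6,9}:1  {7,9}:1  {8,9}:1
  |U|=3: {6,7,9}:2  {6,8,9}:2  {7,8,9}:2
  |U|=4: {6,7,8,9}:6
  |U|=5: {5,6,7,8,9}:6
  |U|=6: {1,5,6,7,8,9}:6  {2,5,6,7,8,9}:6  {4,5,6,7,8,9}:6
  |U|=7: {1,2,5,6,7,8,9}:12  {1,4,5,6,7,8,9}:12  {2,4,5,6,7,8,9}:12  {3,4,5,6,7,8,9}:6
  |U|=8: {1,2,4,5,6,7,8,9}:36  {1,3,4,5,6,7,8,9}:18  {2,3,4,5,6,7,8,9}:18
  start at 0(x): 72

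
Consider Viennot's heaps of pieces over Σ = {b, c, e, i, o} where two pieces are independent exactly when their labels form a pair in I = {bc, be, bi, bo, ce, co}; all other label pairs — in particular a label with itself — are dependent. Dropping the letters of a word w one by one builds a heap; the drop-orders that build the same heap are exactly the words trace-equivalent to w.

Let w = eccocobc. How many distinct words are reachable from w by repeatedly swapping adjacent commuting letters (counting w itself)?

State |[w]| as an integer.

280

#0=e has no predecessor
#1=c has no predecessor
#2=c depends on [1:c]
#3=o depends on [0:e]
#4=c depends on [2:c]
#5=o depends on [3:o]
#6=b has no predecessor
#7=c depends on [4:c]
sources: [0:e, 1:c, 6:b]
N(rest) = Σ N(rest − s) over sources s of rest; N(one piece) = 1:
  size 1 → [5]=1  [6]=1  [7]=1
  size 2 → [3,5]=1  [4,7]=1  [5,6]=2  [5,7]=2  [6,7]=2
  size 3 → [0,3,5]=1  [2,4,7]=1  [3,5,6]=3  [3,5,7]=3  [4,5,7]=3  [4,6,7]=3  [5,6,7]=6
  size 4 → [0,3,5,6]=4  [0,3,5,7]=4  [1,2,4,7]=1  [2,4,5,7]=4  [2,4,6,7]=4  [3,4,5,7]=6  [3,5,6,7]=12  [4,5,6,7]=12
  size 5 → [0,3,4,5,7]=10  [0,3,5,6,7]=20  [1,2,4,5,7]=5  [1,2,4,6,7]=5  [2,3,4,5,7]=10  [2,4,5,6,7]=20  [3,4,5,6,7]=30
  size 6 → [0,2,3,4,5,7]=20  [0,3,4,5,6,7]=60  [1,2,3,4,5,7]=15  [1,2,4,5,6,7]=30  [2,3,4,5,6,7]=60
  first=0(e) contributes 105
  first=1(c) contributes 140
  first=6(b) contributes 35
|[w]| = 280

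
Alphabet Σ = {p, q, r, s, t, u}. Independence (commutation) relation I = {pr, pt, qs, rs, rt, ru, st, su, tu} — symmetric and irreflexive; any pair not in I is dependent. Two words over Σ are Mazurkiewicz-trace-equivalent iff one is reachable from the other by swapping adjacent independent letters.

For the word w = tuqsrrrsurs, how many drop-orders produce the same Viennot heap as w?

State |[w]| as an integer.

0(t) covers ∅
1(u) covers ∅
2(q) covers 0:t, 1:u
3(s) covers ∅
4(r) covers 2:q
5(r) covers 4:r
6(r) covers 5:r
7(s) covers 3:s
8(u) covers 2:q
9(r) covers 6:r
10(s) covers 7:s
floor of heap: 0:t, 1:u, 3:s
completions by unplaced set U, small U first (add the entries for U minus each lowest piece of U):
  |U|=1: {8}:1  {9}:1  {10}:1
  |U|=2: {6,9}:1  {7,10}:1  {8,9}:2  {8,10}:2  {9,10}:2
  |U|=3: {3,7,10}:1  {5,6,9}:1  {6,8,9}:3  {6,9,10}:3  {7,8,10}:3  {7,9,10}:3  {8,9,10}:6
  |U|=4: {3,7,8,10}:4  {3,7,9,10}:4  {4,5,6,9}:1  {5,6,8,9}:4  {5,6,9,10}:4  {6,7,9,10}:6  {6,8,9,10}:12  {7,8,9,10}:12
  |U|=5: {3,6,7,9,10}:10  {3,7,8,9,10}:20  {4,5,6,8,9}:5  {4,5,6,9,10}:5  {5,6,7,9,10}:10  {5,6,8,9,10}:20  {6,7,8,9,10}:30
  |U|=6: {2,4,5,6,8,9}:5  {3,5,6,7,9,10}:20  {3,6,7,8,9,10}:60  {4,5,6,7,9,10}:15  {4,5,6,8,9,10}:30  {5,6,7,8,9,10}:60
  |U|=7: {0,2,4,5,6,8,9}:5  {1,2,4,5,6,8,9}:5  {2,4,5,6,8,9,10}:35  {3,4,5,6,7,9,10}:35  {3,5,6,7,8,9,10}:140  {4,5,6,7,8,9,10}:105
  |U|=8: {0,1,2,4,5,6,8,9}:10  {0,2,4,5,6,8,9,10}:40  {1,2,4,5,6,8,9,10}:40  {2,4,5,6,7,8,9,10}:140  {3,4,5,6,7,8,9,10}:280
  |U|=9: {0,1,2,4,5,6,8,9,10}:90  {0,2,4,5,6,7,8,9,10}:180  {1,2,4,5,6,7,8,9,10}:180  {2,3,4,5,6,7,8,9,10}:420
  start at 0(t): 600
  start at 1(u): 600
  start at 3(s): 450
sum over floor = 1650

1650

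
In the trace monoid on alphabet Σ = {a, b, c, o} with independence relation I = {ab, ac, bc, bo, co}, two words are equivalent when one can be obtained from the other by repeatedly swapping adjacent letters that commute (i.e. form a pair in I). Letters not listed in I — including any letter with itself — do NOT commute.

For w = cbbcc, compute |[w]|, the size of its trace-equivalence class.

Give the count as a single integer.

10

#0=c has no predecessor
#1=b has no predecessor
#2=b depends on [1:b]
#3=c depends on [0:c]
#4=c depends on [3:c]
sources: [0:c, 1:b]
N(rest) = Σ N(rest − s) over sources s of rest; N(one piece) = 1:
  size 1 → [2]=1  [4]=1
  size 2 → [1,2]=1  [2,4]=2  [3,4]=1
  size 3 → [0,3,4]=1  [1,2,4]=3  [2,3,4]=3
  first=0(c) contributes 6
  first=1(b) contributes 4
|[w]| = 10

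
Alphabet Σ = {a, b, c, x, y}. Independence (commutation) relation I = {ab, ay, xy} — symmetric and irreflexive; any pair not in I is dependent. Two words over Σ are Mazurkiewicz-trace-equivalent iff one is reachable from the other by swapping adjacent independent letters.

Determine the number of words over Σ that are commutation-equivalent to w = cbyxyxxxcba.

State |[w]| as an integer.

30

#0=c has no predecessor
#1=b depends on [0:c]
#2=y depends on [1:b]
#3=x depends on [1:b]
#4=y depends on [2:y]
#5=x depends on [3:x]
#6=x depends on [5:x]
#7=x depends on [6:x]
#8=c depends on [4:y, 7:x]
#9=b depends on [8:c]
#10=a depends on [8:c]
sources: [0:c]
N(rest) = Σ N(rest − s) over sources s of rest; N(one piece) = 1:
  size 1 → [9]=1  [10]=1
  size 2 → [9,10]=2
  size 3 → [8,9,10]=2
  size 4 → [4,8,9,10]=2  [7,8,9,10]=2
  size 5 → [2,4,8,9,10]=2  [4,7,8,9,10]=4  [6,7,8,9,10]=2
  size 6 → [2,4,7,8,9,10]=6  [4,6,7,8,9,10]=6  [5,6,7,8,9,10]=2
  size 7 → [2,4,6,7,8,9,10]=12  [3,5,6,7,8,9,10]=2  [4,5,6,7,8,9,10]=8
  size 8 → [2,4,5,6,7,8,9,10]=20  [3,4,5,6,7,8,9,10]=10
  size 9 → [2,3,4,5,6,7,8,9,10]=30
  first=0(c) contributes 30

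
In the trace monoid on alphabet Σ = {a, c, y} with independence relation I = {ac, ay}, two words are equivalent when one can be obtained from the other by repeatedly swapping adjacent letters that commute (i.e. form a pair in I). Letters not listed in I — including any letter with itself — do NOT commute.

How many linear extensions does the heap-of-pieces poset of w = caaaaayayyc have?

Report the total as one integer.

462

drop 0:c onto floor
drop 1:a onto floor
drop 2:a onto {1:a}
drop 3:a onto {2:a}
drop 4:a onto {3:a}
drop 5:a onto {4:a}
drop 6:y onto {0:c}
drop 7:a onto {5:a}
drop 8:y onto {6:y}
drop 9:y onto {8:y}
drop 10:c onto {9:y}
ground layer = {0:c, 1:a}
drop-orders for the pieces not yet dropped (sum over which currently-grounded one goes next):
  1 to go: {7} 1  {10} 1
  2 to go: {5,7} 1  {7,10} 2  {9,10} 1
  3 to go: {4,5,7} 1  {5,7,10} 3  {7,9,10} 3  {8,9,10} 1
  4 to go: {3,4,5,7} 1  {4,5,7,10} 4  {5,7,9,10} 6  {6,8,9,10} 1  {7,8,9,10} 4
  5 to go: {0,6,8,9,10} 1  {2,3,4,5,7} 1  {3,4,5,7,10} 5  {4,5,7,9,10} 10  {5,7,8,9,10} 10  {6,7,8,9,10} 5
  6 to go: {0,6,7,8,9,10} 6  {1,2,3,4,5,7} 1  {2,3,4,5,7,10} 6  {3,4,5,7,9,10} 15  {4,5,7,8,9,10} 20  {5,6,7,8,9,10} 15
  7 to go: {0,5,6,7,8,9,10} 21  {1,2,3,4,5,7,10} 7  {2,3,4,5,7,9,10} 21  {3,4,5,7,8,9,10} 35  {4,5,6,7,8,9,10} 35
  8 to go: {0,4,5,6,7,8,9,10} 56  {1,2,3,4,5,7,9,10} 28  {2,3,4,5,7,8,9,10} 56  {3,4,5,6,7,8,9,10} 70
  9 to go: {0,3,4,5,6,7,8,9,10} 126  {1,2,3,4,5,7,8,9,10} 84  {2,3,4,5,6,7,8,9,10} 126
  if 0:c drops first: 210 orders
  if 1:a drops first: 252 orders
heap linearizations: 462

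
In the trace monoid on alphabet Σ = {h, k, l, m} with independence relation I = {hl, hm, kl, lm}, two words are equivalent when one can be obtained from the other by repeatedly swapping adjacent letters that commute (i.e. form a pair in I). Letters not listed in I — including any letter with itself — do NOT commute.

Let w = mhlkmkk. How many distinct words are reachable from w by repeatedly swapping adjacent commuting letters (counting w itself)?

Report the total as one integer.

14

piece 0:m — minimal
piece 1:h — minimal
piece 2:l — minimal
piece 3:k rests on {0:m, 1:h}
piece 4:m rests on {3:k}
piece 5:k rests on {4:m}
piece 6:k rests on {5:k}
minimal pieces: {0:m, 1:h, 2:l}
ways to finish when only these pieces remain (= sum over removing one remaining piece with nothing left below it):
  1 left: {2}→1  {6}→1
  2 left: {2,6}→2  {5,6}→1
  3 left: {2,5,6}→3  {4,5,6}→1
  4 left: {2,4,5,6}→4  {3,4,5,6}→1
  5 left: {0,3,4,5,6}→1  {1,3,4,5,6}→1  {2,3,4,5,6}→5
  placing 0:m first → 6 extensions
  placing 1:h first → 6 extensions
  placing 2:l first → 2 extensions
total linear extensions = 14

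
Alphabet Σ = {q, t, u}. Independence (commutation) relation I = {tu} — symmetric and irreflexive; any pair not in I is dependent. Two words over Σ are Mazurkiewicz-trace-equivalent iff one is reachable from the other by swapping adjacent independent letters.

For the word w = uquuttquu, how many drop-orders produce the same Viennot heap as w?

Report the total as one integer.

#0=u has no predecessor
#1=q depends on [0:u]
#2=u depends on [1:q]
#3=u depends on [2:u]
#4=t depends on [1:q]
#5=t depends on [4:t]
#6=q depends on [3:u, 5:t]
#7=u depends on [6:q]
#8=u depends on [7:u]
sources: [0:u]
N(rest) = Σ N(rest − s) over sources s of rest; N(one piece) = 1:
  size 1 → [8]=1
  size 2 → [7,8]=1
  size 3 → [6,7,8]=1
  size 4 → [3,6,7,8]=1  [5,6,7,8]=1
  size 5 → [2,3,6,7,8]=1  [3,5,6,7,8]=2  [4,5,6,7,8]=1
  size 6 → [2,3,5,6,7,8]=3  [3,4,5,6,7,8]=3
  size 7 → [2,3,4,5,6,7,8]=6
  first=0(u) contributes 6

6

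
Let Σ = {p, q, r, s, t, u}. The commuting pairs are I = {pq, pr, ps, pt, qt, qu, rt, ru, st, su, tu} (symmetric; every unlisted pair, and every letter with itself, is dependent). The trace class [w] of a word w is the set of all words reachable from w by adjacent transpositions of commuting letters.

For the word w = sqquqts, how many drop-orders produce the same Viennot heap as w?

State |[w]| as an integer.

piece 0:s — minimal
piece 1:q rests on {0:s}
piece 2:q rests on {1:q}
piece 3:u — minimal
piece 4:q rests on {2:q}
piece 5:t — minimal
piece 6:s rests on {4:q}
minimal pieces: {0:s, 3:u, 5:t}
ways to finish when only these pieces remain (= sum over removing one remaining piece with nothing left below it):
  1 left: {3}→1  {5}→1  {6}→1
  2 left: {3,5}→2  {3,6}→2  {4,6}→1  {5,6}→2
  3 left: {2,4,6}→1  {3,4,6}→3  {3,5,6}→6  {4,5,6}→3
  4 left: {1,2,4,6}→1  {2,3,4,6}→4  {2,4,5,6}→4  {3,4,5,6}→12
  5 left: {0,1,2,4,6}→1  {1,2,3,4,6}→5  {1,2,4,5,6}→5  {2,3,4,5,6}→20
  placing 0:s first → 30 extensions
  placing 3:u first → 6 extensions
  placing 5:t first → 6 extensions
total linear extensions = 42

42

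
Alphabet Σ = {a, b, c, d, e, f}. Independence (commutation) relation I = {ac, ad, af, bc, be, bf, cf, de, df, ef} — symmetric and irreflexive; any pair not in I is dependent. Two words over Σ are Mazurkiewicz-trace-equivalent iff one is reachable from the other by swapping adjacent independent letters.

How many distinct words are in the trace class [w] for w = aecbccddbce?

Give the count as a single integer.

15

0(a) covers ∅
1(e) covers 0:a
2(c) covers 1:e
3(b) covers 0:a
4(c) covers 2:c
5(c) covers 4:c
6(d) covers 3:b, 5:c
7(d) covers 6:d
8(b) covers 7:d
9(c) covers 7:d
10(e) covers 9:c
floor of heap: 0:a
completions by unplaced set U, small U first (add the entries for U minus each lowest piece of U):
  |U|=1: {8}:1  {10}:1
  |U|=2: {8,10}:2  {9,10}:1
  |U|=3: {8,9,10}:3
  |U|=4: {7,8,9,10}:3
  |U|=5: {6,7,8,9,10}:3
  |U|=6: {3,6,7,8,9,10}:3  {5,6,7,8,9,10}:3
  |U|=7: {3,5,6,7,8,9,10}:6  {4,5,6,7,8,9,10}:3
  |U|=8: {2,4,5,6,7,8,9,10}:3  {3,4,5,6,7,8,9,10}:9
  |U|=9: {1,2,4,5,6,7,8,9,10}:3  {2,3,4,5,6,7,8,9,10}:12
  start at 0(a): 15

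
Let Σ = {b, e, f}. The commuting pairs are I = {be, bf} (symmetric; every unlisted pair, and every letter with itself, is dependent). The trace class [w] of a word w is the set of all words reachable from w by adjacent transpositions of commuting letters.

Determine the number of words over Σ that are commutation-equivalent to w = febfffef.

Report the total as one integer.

piece 0:f — minimal
piece 1:e rests on {0:f}
piece 2:b — minimal
piece 3:f rests on {1:e}
piece 4:f rests on {3:f}
piece 5:f rests on {4:f}
piece 6:e rests on {5:f}
piece 7:f rests on {6:e}
minimal pieces: {0:f, 2:b}
ways to finish when only these pieces remain (= sum over removing one remaining piece with nothing left below it):
  1 left: {2}→1  {7}→1
  2 left: {2,7}→2  {6,7}→1
  3 left: {2,6,7}→3  {5,6,7}→1
  4 left: {2,5,6,7}→4  {4,5,6,7}→1
  5 left: {2,4,5,6,7}→5  {3,4,5,6,7}→1
  6 left: {1,3,4,5,6,7}→1  {2,3,4,5,6,7}→6
  placing 0:f first → 7 extensions
  placing 2:b first → 1 extensions
total linear extensions = 8

8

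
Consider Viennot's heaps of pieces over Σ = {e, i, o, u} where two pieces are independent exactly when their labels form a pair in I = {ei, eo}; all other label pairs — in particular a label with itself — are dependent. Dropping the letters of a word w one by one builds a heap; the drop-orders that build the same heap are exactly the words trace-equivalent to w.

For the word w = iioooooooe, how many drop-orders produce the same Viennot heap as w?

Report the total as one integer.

10

#0=i has no predecessor
#1=i depends on [0:i]
#2=o depends on [1:i]
#3=o depends on [2:o]
#4=o depends on [3:o]
#5=o depends on [4:o]
#6=o depends on [5:o]
#7=o depends on [6:o]
#8=o depends on [7:o]
#9=e has no predecessor
sources: [0:i, 9:e]
N(rest) = Σ N(rest − s) over sources s of rest; N(one piece) = 1:
  size 1 → [8]=1  [9]=1
  size 2 → [7,8]=1  [8,9]=2
  size 3 → [6,7,8]=1  [7,8,9]=3
  size 4 → [5,6,7,8]=1  [6,7,8,9]=4
  size 5 → [4,5,6,7,8]=1  [5,6,7,8,9]=5
  size 6 → [3,4,5,6,7,8]=1  [4,5,6,7,8,9]=6
  size 7 → [2,3,4,5,6,7,8]=1  [3,4,5,6,7,8,9]=7
  size 8 → [1,2,3,4,5,6,7,8]=1  [2,3,4,5,6,7,8,9]=8
  first=0(i) contributes 9
  first=9(e) contributes 1
|[w]| = 10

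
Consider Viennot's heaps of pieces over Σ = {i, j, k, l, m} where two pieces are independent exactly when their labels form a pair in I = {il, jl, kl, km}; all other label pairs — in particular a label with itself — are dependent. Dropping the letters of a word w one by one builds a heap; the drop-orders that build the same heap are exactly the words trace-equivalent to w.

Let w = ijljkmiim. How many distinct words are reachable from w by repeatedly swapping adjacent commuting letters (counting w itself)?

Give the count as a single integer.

0(i) covers ∅
1(j) covers 0:i
2(l) covers ∅
3(j) covers 1:j
4(k) covers 3:j
5(m) covers 2:l, 3:j
6(i) covers 4:k, 5:m
7(i) covers 6:i
8(m) covers 7:i
floor of heap: 0:i, 2:l
completions by unplaced set U, small U first (add the entries for U minus each lowest piece of U):
  |U|=1: {8}:1
  |U|=2: {7,8}:1
  |U|=3: {6,7,8}:1
  |U|=4: {4,6,7,8}:1  {5,6,7,8}:1
  |U|=5: {2,5,6,7,8}:1  {4,5,6,7,8}:2
  |U|=6: {2,4,5,6,7,8}:3  {3,4,5,6,7,8}:2
  |U|=7: {1,3,4,5,6,7,8}:2  {2,3,4,5,6,7,8}:5
  start at 0(i): 7
  start at 2(l): 2
sum over floor = 9

9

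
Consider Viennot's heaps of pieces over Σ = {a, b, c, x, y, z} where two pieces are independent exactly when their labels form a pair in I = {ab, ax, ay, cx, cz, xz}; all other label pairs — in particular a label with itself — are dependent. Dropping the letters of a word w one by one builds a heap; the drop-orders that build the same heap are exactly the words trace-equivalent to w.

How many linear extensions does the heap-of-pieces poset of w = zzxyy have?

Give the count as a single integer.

#0=z has no predecessor
#1=z depends on [0:z]
#2=x has no predecessor
#3=y depends on [1:z, 2:x]
#4=y depends on [3:y]
sources: [0:z, 2:x]
N(rest) = Σ N(rest − s) over sources s of rest; N(one piece) = 1:
  size 1 → [4]=1
  size 2 → [3,4]=1
  size 3 → [1,3,4]=1  [2,3,4]=1
  first=0(z) contributes 2
  first=2(x) contributes 1
|[w]| = 3

3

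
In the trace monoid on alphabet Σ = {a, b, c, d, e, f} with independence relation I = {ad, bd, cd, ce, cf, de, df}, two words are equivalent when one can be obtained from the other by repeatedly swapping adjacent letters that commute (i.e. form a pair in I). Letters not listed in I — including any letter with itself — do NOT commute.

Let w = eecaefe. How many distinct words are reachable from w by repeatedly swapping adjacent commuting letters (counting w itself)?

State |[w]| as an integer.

3

#0=e has no predecessor
#1=e depends on [0:e]
#2=c has no predecessor
#3=a depends on [1:e, 2:c]
#4=e depends on [3:a]
#5=f depends on [4:e]
#6=e depends on [5:f]
sources: [0:e, 2:c]
N(rest) = Σ N(rest − s) over sources s of rest; N(one piece) = 1:
  size 1 → [6]=1
  size 2 → [5,6]=1
  size 3 → [4,5,6]=1
  size 4 → [3,4,5,6]=1
  size 5 → [1,3,4,5,6]=1  [2,3,4,5,6]=1
  first=0(e) contributes 2
  first=2(c) contributes 1
|[w]| = 3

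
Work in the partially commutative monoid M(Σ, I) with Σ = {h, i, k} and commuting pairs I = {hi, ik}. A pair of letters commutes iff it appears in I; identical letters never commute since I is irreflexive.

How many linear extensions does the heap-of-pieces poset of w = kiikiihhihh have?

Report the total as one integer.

piece 0:k — minimal
piece 1:i — minimal
piece 2:i rests on {1:i}
piece 3:k rests on {0:k}
piece 4:i rests on {2:i}
piece 5:i rests on {4:i}
piece 6:h rests on {3:k}
piece 7:h rests on {6:h}
piece 8:i rests on {5:i}
piece 9:h rests on {7:h}
piece 10:h rests on {9:h}
minimal pieces: {0:k, 1:i}
ways to finish when only these pieces remain (= sum over removing one remaining piece with nothing left below it):
  1 left: {8}→1  {10}→1
  2 left: {5,8}→1  {8,10}→2  {9,10}→1
  3 left: {4,5,8}→1  {5,8,10}→3  {7,9,10}→1  {8,9,10}→3
  4 left: {2,4,5,8}→1  {4,5,8,10}→4  {5,8,9,10}→6  {6,7,9,10}→1  {7,8,9,10}→4
  5 left: {1,2,4,5,8}→1  {2,4,5,8,10}→5  {3,6,7,9,10}→1  {4,5,8,9,10}→10  {5,7,8,9,10}→10  {6,7,8,9,10}→5
  6 left: {0,3,6,7,9,10}→1  {1,2,4,5,8,10}→6  {2,4,5,8,9,10}→15  {3,6,7,8,9,10}→6  {4,5,7,8,9,10}→20  {5,6,7,8,9,10}→15
  7 left: {0,3,6,7,8,9,10}→7  {1,2,4,5,8,9,10}→21  {2,4,5,7,8,9,10}→35  {3,5,6,7,8,9,10}→21  {4,5,6,7,8,9,10}→35
  8 left: {0,3,5,6,7,8,9,10}→28  {1,2,4,5,7,8,9,10}→56  {2,4,5,6,7,8,9,10}→70  {3,4,5,6,7,8,9,10}→56
  9 left: {0,3,4,5,6,7,8,9,10}→84  {1,2,4,5,6,7,8,9,10}→126  {2,3,4,5,6,7,8,9,10}→126
  placing 0:k first → 252 extensions
  placing 1:i first → 210 extensions
total linear extensions = 462

462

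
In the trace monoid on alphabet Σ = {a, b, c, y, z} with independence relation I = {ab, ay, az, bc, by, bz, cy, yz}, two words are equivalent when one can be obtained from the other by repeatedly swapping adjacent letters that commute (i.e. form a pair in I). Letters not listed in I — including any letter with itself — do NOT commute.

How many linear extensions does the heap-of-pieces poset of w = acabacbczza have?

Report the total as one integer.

165

piece 0:a — minimal
piece 1:c rests on {0:a}
piece 2:a rests on {1:c}
piece 3:b — minimal
piece 4:a rests on {2:a}
piece 5:c rests on {4:a}
piece 6:b rests on {3:b}
piece 7:c rests on {5:c}
piece 8:z rests on {7:c}
piece 9:z rests on {8:z}
piece 10:a rests on {7:c}
minimal pieces: {0:a, 3:b}
ways to finish when only these pieces remain (= sum over removing one remaining piece with nothing left below it):
  1 left: {6}→1  {9}→1  {10}→1
  2 left: {3,6}→1  {6,9}→2  {6,10}→2  {8,9}→1  {9,10}→2
  3 left: {3,6,9}→3  {3,6,10}→3  {6,8,9}→3  {6,9,10}→6  {8,9,10}→3
  4 left: {3,6,8,9}→6  {3,6,9,10}→12  {6,8,9,10}→12  {7,8,9,10}→3
  5 left: {3,6,8,9,10}→30  {5,7,8,9,10}→3  {6,7,8,9,10}→15
  6 left: {3,6,7,8,9,10}→45  {4,5,7,8,9,10}→3  {5,6,7,8,9,10}→18
  7 left: {2,4,5,7,8,9,10}→3  {3,5,6,7,8,9,10}→63  {4,5,6,7,8,9,10}→21
  8 left: {1,2,4,5,7,8,9,10}→3  {2,4,5,6,7,8,9,10}→24  {3,4,5,6,7,8,9,10}→84
  9 left: {0,1,2,4,5,7,8,9,10}→3  {1,2,4,5,6,7,8,9,10}→27  {2,3,4,5,6,7,8,9,10}→108
  placing 0:a first → 135 extensions
  placing 3:b first → 30 extensions
total linear extensions = 165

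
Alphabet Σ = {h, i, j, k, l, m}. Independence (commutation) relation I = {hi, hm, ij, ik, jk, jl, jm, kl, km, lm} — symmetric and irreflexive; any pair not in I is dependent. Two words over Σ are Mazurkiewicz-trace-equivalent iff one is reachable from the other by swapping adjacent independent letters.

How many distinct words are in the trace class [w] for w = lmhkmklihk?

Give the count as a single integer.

#0=l has no predecessor
#1=m has no predecessor
#2=h depends on [0:l]
#3=k depends on [2:h]
#4=m depends on [1:m]
#5=k depends on [3:k]
#6=l depends on [2:h]
#7=i depends on [4:m, 6:l]
#8=h depends on [5:k, 6:l]
#9=k depends on [8:h]
sources: [0:l, 1:m]
N(rest) = Σ N(rest − s) over sources s of rest; N(one piece) = 1:
  size 1 → [7]=1  [9]=1
  size 2 → [4,7]=1  [7,9]=2  [8,9]=1
  size 3 → [1,4,7]=1  [4,7,9]=3  [5,8,9]=1  [7,8,9]=3
  size 4 → [1,4,7,9]=4  [3,5,8,9]=1  [4,7,8,9]=6  [5,7,8,9]=4  [6,7,8,9]=3
  size 5 → [1,4,7,8,9]=10  [3,5,7,8,9]=5  [4,5,7,8,9]=10  [4,6,7,8,9]=9  [5,6,7,8,9]=7
  size 6 → [1,4,5,7,8,9]=20  [1,4,6,7,8,9]=19  [3,4,5,7,8,9]=15  [3,5,6,7,8,9]=12  [4,5,6,7,8,9]=26
  size 7 → [1,3,4,5,7,8,9]=35  [1,4,5,6,7,8,9]=65  [2,3,5,6,7,8,9]=12  [3,4,5,6,7,8,9]=53
  size 8 → [0,2,3,5,6,7,8,9]=12  [1,3,4,5,6,7,8,9]=153  [2,3,4,5,6,7,8,9]=65
  first=0(l) contributes 218
  first=1(m) contributes 77
|[w]| = 295

295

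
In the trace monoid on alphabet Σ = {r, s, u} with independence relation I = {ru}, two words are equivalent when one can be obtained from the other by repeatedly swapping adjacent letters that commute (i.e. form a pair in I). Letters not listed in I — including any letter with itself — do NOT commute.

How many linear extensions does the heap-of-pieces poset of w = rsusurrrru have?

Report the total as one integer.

piece 0:r — minimal
piece 1:s rests on {0:r}
piece 2:u rests on {1:s}
piece 3:s rests on {2:u}
piece 4:u rests on {3:s}
piece 5:r rests on {3:s}
piece 6:r rests on {5:r}
piece 7:r rests on {6:r}
piece 8:r rests on {7:r}
piece 9:u rests on {4:u}
minimal pieces: {0:r}
ways to finish when only these pieces remain (= sum over removing one remaining piece with nothing left below it):
  1 left: {8}→1  {9}→1
  2 left: {4,9}→1  {7,8}→1  {8,9}→2
  3 left: {4,8,9}→3  {6,7,8}→1  {7,8,9}→3
  4 left: {4,7,8,9}→6  {5,6,7,8}→1  {6,7,8,9}→4
  5 left: {4,6,7,8,9}→10  {5,6,7,8,9}→5
  6 left: {4,5,6,7,8,9}→15
  7 left: {3,4,5,6,7,8,9}→15
  8 left: {2,3,4,5,6,7,8,9}→15
  placing 0:r first → 15 extensions

15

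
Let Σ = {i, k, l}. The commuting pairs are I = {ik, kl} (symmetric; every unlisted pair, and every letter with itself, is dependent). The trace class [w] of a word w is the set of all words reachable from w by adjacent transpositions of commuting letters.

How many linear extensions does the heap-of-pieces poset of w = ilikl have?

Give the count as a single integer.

piece 0:i — minimal
piece 1:l rests on {0:i}
piece 2:i rests on {1:l}
piece 3:k — minimal
piece 4:l rests on {2:i}
minimal pieces: {0:i, 3:k}
ways to finish when only these pieces remain (= sum over removing one remaining piece with nothing left below it):
  1 left: {3}→1  {4}→1
  2 left: {2,4}→1  {3,4}→2
  3 left: {1,2,4}→1  {2,3,4}→3
  placing 0:i first → 4 extensions
  placing 3:k first → 1 extensions
total linear extensions = 5

5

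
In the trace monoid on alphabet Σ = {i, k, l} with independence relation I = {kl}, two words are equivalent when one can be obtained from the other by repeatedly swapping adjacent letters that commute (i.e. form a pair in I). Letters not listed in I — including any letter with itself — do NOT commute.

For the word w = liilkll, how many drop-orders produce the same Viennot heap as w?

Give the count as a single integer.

4

drop 0:l onto floor
drop 1:i onto {0:l}
drop 2:i onto {1:i}
drop 3:l onto {2:i}
drop 4:k onto {2:i}
drop 5:l onto {3:l}
drop 6:l onto {5:l}
ground layer = {0:l}
drop-orders for the pieces not yet dropped (sum over which currently-grounded one goes next):
  1 to go: {4} 1  {6} 1
  2 to go: {4,6} 2  {5,6} 1
  3 to go: {3,5,6} 1  {4,5,6} 3
  4 to go: {3,4,5,6} 4
  5 to go: {2,3,4,5,6} 4
  if 0:l drops first: 4 orders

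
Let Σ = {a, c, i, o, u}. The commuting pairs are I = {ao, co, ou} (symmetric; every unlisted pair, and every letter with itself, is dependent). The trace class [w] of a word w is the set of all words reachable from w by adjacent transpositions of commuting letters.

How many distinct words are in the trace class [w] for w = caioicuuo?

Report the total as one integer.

4

#0=c has no predecessor
#1=a depends on [0:c]
#2=i depends on [1:a]
#3=o depends on [2:i]
#4=i depends on [3:o]
#5=c depends on [4:i]
#6=u depends on [5:c]
#7=u depends on [6:u]
#8=o depends on [4:i]
sources: [0:c]
N(rest) = Σ N(rest − s) over sources s of rest; N(one piece) = 1:
  size 1 → [7]=1  [8]=1
  size 2 → [6,7]=1  [7,8]=2
  size 3 → [5,6,7]=1  [6,7,8]=3
  size 4 → [5,6,7,8]=4
  size 5 → [4,5,6,7,8]=4
  size 6 → [3,4,5,6,7,8]=4
  size 7 → [2,3,4,5,6,7,8]=4
  first=0(c) contributes 4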